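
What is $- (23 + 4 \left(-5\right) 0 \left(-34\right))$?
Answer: $-23$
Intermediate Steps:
$- (23 + 4 \left(-5\right) 0 \left(-34\right)) = - (23 + \left(-20\right) 0 \left(-34\right)) = - (23 + 0 \left(-34\right)) = - (23 + 0) = \left(-1\right) 23 = -23$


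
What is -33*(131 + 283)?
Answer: -13662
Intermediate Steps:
-33*(131 + 283) = -33*414 = -13662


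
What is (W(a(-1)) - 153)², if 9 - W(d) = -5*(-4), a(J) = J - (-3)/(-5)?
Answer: 26896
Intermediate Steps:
a(J) = -⅗ + J (a(J) = J - (-3)*(-1)/5 = J - 1*⅗ = J - ⅗ = -⅗ + J)
W(d) = -11 (W(d) = 9 - (-5)*(-4) = 9 - 1*20 = 9 - 20 = -11)
(W(a(-1)) - 153)² = (-11 - 153)² = (-164)² = 26896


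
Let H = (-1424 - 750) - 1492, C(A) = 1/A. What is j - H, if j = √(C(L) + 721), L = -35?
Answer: 3666 + √883190/35 ≈ 3692.9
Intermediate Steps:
j = √883190/35 (j = √(1/(-35) + 721) = √(-1/35 + 721) = √(25234/35) = √883190/35 ≈ 26.851)
H = -3666 (H = -2174 - 1492 = -3666)
j - H = √883190/35 - 1*(-3666) = √883190/35 + 3666 = 3666 + √883190/35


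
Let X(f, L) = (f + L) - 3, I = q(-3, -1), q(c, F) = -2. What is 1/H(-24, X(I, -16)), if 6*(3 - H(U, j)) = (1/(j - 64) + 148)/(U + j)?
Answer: 7650/27143 ≈ 0.28184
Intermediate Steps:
I = -2
X(f, L) = -3 + L + f (X(f, L) = (L + f) - 3 = -3 + L + f)
H(U, j) = 3 - (148 + 1/(-64 + j))/(6*(U + j)) (H(U, j) = 3 - (1/(j - 64) + 148)/(6*(U + j)) = 3 - (1/(-64 + j) + 148)/(6*(U + j)) = 3 - (148 + 1/(-64 + j))/(6*(U + j)))
1/H(-24, X(I, -16)) = 1/((9471 - 1300*(-3 - 16 - 2) - 1152*(-24) + 18*(-3 - 16 - 2)² + 18*(-24)*(-3 - 16 - 2))/(6*((-3 - 16 - 2)² - 64*(-24) - 64*(-3 - 16 - 2) - 24*(-3 - 16 - 2)))) = 1/((9471 - 1300*(-21) + 27648 + 18*(-21)² + 18*(-24)*(-21))/(6*((-21)² + 1536 - 64*(-21) - 24*(-21)))) = 1/((9471 + 27300 + 27648 + 18*441 + 9072)/(6*(441 + 1536 + 1344 + 504))) = 1/((⅙)*(9471 + 27300 + 27648 + 7938 + 9072)/3825) = 1/((⅙)*(1/3825)*81429) = 1/(27143/7650) = 7650/27143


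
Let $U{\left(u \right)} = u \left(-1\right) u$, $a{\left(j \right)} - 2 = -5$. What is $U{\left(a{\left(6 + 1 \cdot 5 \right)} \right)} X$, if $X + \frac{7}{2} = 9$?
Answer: $- \frac{99}{2} \approx -49.5$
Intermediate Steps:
$a{\left(j \right)} = -3$ ($a{\left(j \right)} = 2 - 5 = -3$)
$X = \frac{11}{2}$ ($X = - \frac{7}{2} + 9 = \frac{11}{2} \approx 5.5$)
$U{\left(u \right)} = - u^{2}$ ($U{\left(u \right)} = - u u = - u^{2}$)
$U{\left(a{\left(6 + 1 \cdot 5 \right)} \right)} X = - \left(-3\right)^{2} \cdot \frac{11}{2} = \left(-1\right) 9 \cdot \frac{11}{2} = \left(-9\right) \frac{11}{2} = - \frac{99}{2}$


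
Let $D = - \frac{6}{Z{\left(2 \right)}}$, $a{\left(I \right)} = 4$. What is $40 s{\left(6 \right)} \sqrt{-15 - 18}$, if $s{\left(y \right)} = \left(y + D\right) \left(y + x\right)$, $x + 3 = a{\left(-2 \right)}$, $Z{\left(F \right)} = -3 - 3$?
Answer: $1960 i \sqrt{33} \approx 11259.0 i$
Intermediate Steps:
$Z{\left(F \right)} = -6$ ($Z{\left(F \right)} = -3 - 3 = -6$)
$x = 1$ ($x = -3 + 4 = 1$)
$D = 1$ ($D = - \frac{6}{-6} = \left(-6\right) \left(- \frac{1}{6}\right) = 1$)
$s{\left(y \right)} = \left(1 + y\right)^{2}$ ($s{\left(y \right)} = \left(y + 1\right) \left(y + 1\right) = \left(1 + y\right) \left(1 + y\right) = \left(1 + y\right)^{2}$)
$40 s{\left(6 \right)} \sqrt{-15 - 18} = 40 \left(1 + 6^{2} + 2 \cdot 6\right) \sqrt{-15 - 18} = 40 \left(1 + 36 + 12\right) \sqrt{-33} = 40 \cdot 49 i \sqrt{33} = 1960 i \sqrt{33}$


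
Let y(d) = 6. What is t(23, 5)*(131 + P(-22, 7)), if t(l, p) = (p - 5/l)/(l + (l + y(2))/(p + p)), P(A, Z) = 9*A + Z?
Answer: -66000/5957 ≈ -11.079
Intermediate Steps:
P(A, Z) = Z + 9*A
t(l, p) = (p - 5/l)/(l + (6 + l)/(2*p)) (t(l, p) = (p - 5/l)/(l + (l + 6)/(p + p)) = (p - 5/l)/(l + (6 + l)/((2*p))) = (p - 5/l)/(l + (6 + l)*(1/(2*p))) = (p - 5/l)/(l + (6 + l)/(2*p)))
t(23, 5)*(131 + P(-22, 7)) = (2*5*(-5 + 23*5)/(23*(6 + 23 + 2*23*5)))*(131 + (7 + 9*(-22))) = (2*5*(1/23)*(-5 + 115)/(6 + 23 + 230))*(131 + (7 - 198)) = (2*5*(1/23)*110/259)*(131 - 191) = (2*5*(1/23)*(1/259)*110)*(-60) = (1100/5957)*(-60) = -66000/5957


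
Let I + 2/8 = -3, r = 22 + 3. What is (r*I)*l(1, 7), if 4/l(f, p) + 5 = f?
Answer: 325/4 ≈ 81.250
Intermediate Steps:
r = 25
l(f, p) = 4/(-5 + f)
I = -13/4 (I = -¼ - 3 = -13/4 ≈ -3.2500)
(r*I)*l(1, 7) = (25*(-13/4))*(4/(-5 + 1)) = -325/(-4) = -325*(-1)/4 = -325/4*(-1) = 325/4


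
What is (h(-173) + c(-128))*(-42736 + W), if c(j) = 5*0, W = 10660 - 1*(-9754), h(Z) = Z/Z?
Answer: -22322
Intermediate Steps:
h(Z) = 1
W = 20414 (W = 10660 + 9754 = 20414)
c(j) = 0
(h(-173) + c(-128))*(-42736 + W) = (1 + 0)*(-42736 + 20414) = 1*(-22322) = -22322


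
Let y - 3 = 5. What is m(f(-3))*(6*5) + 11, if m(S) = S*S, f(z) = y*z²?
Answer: 155531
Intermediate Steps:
y = 8 (y = 3 + 5 = 8)
f(z) = 8*z²
m(S) = S²
m(f(-3))*(6*5) + 11 = (8*(-3)²)²*(6*5) + 11 = (8*9)²*30 + 11 = 72²*30 + 11 = 5184*30 + 11 = 155520 + 11 = 155531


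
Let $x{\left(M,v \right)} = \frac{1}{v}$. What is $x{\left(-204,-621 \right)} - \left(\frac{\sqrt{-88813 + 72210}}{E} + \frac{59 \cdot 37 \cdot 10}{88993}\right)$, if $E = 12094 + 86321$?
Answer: $- \frac{13645423}{55264653} - \frac{i \sqrt{16603}}{98415} \approx -0.24691 - 0.0013093 i$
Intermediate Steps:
$E = 98415$
$x{\left(-204,-621 \right)} - \left(\frac{\sqrt{-88813 + 72210}}{E} + \frac{59 \cdot 37 \cdot 10}{88993}\right) = \frac{1}{-621} - \left(\frac{\sqrt{-88813 + 72210}}{98415} + \frac{59 \cdot 37 \cdot 10}{88993}\right) = - \frac{1}{621} - \left(\sqrt{-16603} \cdot \frac{1}{98415} + 2183 \cdot 10 \cdot \frac{1}{88993}\right) = - \frac{1}{621} - \left(i \sqrt{16603} \cdot \frac{1}{98415} + 21830 \cdot \frac{1}{88993}\right) = - \frac{1}{621} - \left(\frac{i \sqrt{16603}}{98415} + \frac{21830}{88993}\right) = - \frac{1}{621} - \left(\frac{21830}{88993} + \frac{i \sqrt{16603}}{98415}\right) = - \frac{13645423}{55264653} - \frac{i \sqrt{16603}}{98415}$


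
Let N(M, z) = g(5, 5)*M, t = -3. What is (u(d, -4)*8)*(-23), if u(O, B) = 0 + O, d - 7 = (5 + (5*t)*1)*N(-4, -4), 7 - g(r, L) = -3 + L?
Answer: -38088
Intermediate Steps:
g(r, L) = 10 - L (g(r, L) = 7 - (-3 + L) = 7 + (3 - L) = 10 - L)
N(M, z) = 5*M (N(M, z) = (10 - 1*5)*M = (10 - 5)*M = 5*M)
d = 207 (d = 7 + (5 + (5*(-3))*1)*(5*(-4)) = 7 + (5 - 15*1)*(-20) = 7 + (5 - 15)*(-20) = 7 - 10*(-20) = 7 + 200 = 207)
u(O, B) = O
(u(d, -4)*8)*(-23) = (207*8)*(-23) = 1656*(-23) = -38088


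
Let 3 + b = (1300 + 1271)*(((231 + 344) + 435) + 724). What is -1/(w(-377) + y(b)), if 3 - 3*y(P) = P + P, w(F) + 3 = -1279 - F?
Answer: 1/2972978 ≈ 3.3636e-7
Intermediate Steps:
w(F) = -1282 - F (w(F) = -3 + (-1279 - F) = -1282 - F)
b = 4458111 (b = -3 + (1300 + 1271)*(((231 + 344) + 435) + 724) = -3 + 2571*((575 + 435) + 724) = -3 + 2571*(1010 + 724) = -3 + 2571*1734 = -3 + 4458114 = 4458111)
y(P) = 1 - 2*P/3 (y(P) = 1 - (P + P)/3 = 1 - 2*P/3)
-1/(w(-377) + y(b)) = -1/((-1282 - 1*(-377)) + (1 - 2/3*4458111)) = -1/((-1282 + 377) + (1 - 2972074)) = -1/(-905 - 2972073) = -1/(-2972978) = -1*(-1/2972978) = 1/2972978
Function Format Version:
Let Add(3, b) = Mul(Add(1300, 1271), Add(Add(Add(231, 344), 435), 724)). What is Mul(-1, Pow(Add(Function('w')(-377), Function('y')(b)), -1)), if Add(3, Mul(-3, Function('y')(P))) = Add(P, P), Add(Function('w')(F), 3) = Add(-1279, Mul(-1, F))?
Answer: Rational(1, 2972978) ≈ 3.3636e-7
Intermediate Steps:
Function('w')(F) = Add(-1282, Mul(-1, F)) (Function('w')(F) = Add(-3, Add(-1279, Mul(-1, F))) = Add(-1282, Mul(-1, F)))
b = 4458111 (b = Add(-3, Mul(Add(1300, 1271), Add(Add(Add(231, 344), 435), 724))) = Add(-3, Mul(2571, Add(Add(575, 435), 724))) = Add(-3, Mul(2571, Add(1010, 724))) = Add(-3, Mul(2571, 1734)) = Add(-3, 4458114) = 4458111)
Function('y')(P) = Add(1, Mul(Rational(-2, 3), P)) (Function('y')(P) = Add(1, Mul(Rational(-1, 3), Add(P, P))) = Add(1, Mul(Rational(-1, 3), Mul(2, P))) = Add(1, Mul(Rational(-2, 3), P)))
Mul(-1, Pow(Add(Function('w')(-377), Function('y')(b)), -1)) = Mul(-1, Pow(Add(Add(-1282, Mul(-1, -377)), Add(1, Mul(Rational(-2, 3), 4458111))), -1)) = Mul(-1, Pow(Add(Add(-1282, 377), Add(1, -2972074)), -1)) = Mul(-1, Pow(Add(-905, -2972073), -1)) = Mul(-1, Pow(-2972978, -1)) = Mul(-1, Rational(-1, 2972978)) = Rational(1, 2972978)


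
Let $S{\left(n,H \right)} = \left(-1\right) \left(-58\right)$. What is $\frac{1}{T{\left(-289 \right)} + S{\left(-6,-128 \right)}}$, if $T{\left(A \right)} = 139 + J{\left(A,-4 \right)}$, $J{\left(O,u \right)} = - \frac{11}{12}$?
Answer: $\frac{12}{2353} \approx 0.0050999$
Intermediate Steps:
$S{\left(n,H \right)} = 58$
$J{\left(O,u \right)} = - \frac{11}{12}$ ($J{\left(O,u \right)} = \left(-11\right) \frac{1}{12} = - \frac{11}{12}$)
$T{\left(A \right)} = \frac{1657}{12}$ ($T{\left(A \right)} = 139 - \frac{11}{12} = \frac{1657}{12}$)
$\frac{1}{T{\left(-289 \right)} + S{\left(-6,-128 \right)}} = \frac{1}{\frac{1657}{12} + 58} = \frac{1}{\frac{2353}{12}} = \frac{12}{2353}$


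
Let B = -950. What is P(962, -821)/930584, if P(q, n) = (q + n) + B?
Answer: -809/930584 ≈ -0.00086935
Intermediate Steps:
P(q, n) = -950 + n + q (P(q, n) = (q + n) - 950 = (n + q) - 950 = -950 + n + q)
P(962, -821)/930584 = (-950 - 821 + 962)/930584 = -809*1/930584 = -809/930584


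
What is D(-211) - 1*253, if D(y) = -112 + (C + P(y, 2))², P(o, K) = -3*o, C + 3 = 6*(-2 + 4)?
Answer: 411799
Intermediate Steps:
C = 9 (C = -3 + 6*(-2 + 4) = -3 + 6*2 = -3 + 12 = 9)
D(y) = -112 + (9 - 3*y)²
D(-211) - 1*253 = (-112 + 9*(-3 - 211)²) - 1*253 = (-112 + 9*(-214)²) - 253 = (-112 + 9*45796) - 253 = (-112 + 412164) - 253 = 412052 - 253 = 411799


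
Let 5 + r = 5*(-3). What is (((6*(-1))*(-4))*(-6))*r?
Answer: 2880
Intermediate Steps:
r = -20 (r = -5 + 5*(-3) = -5 - 15 = -20)
(((6*(-1))*(-4))*(-6))*r = (((6*(-1))*(-4))*(-6))*(-20) = (-6*(-4)*(-6))*(-20) = (24*(-6))*(-20) = -144*(-20) = 2880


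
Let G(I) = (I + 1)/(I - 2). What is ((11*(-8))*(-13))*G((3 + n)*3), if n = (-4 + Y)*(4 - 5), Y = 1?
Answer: 2717/2 ≈ 1358.5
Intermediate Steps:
n = 3 (n = (-4 + 1)*(4 - 5) = -3*(-1) = 3)
G(I) = (1 + I)/(-2 + I)
((11*(-8))*(-13))*G((3 + n)*3) = ((11*(-8))*(-13))*((1 + (3 + 3)*3)/(-2 + (3 + 3)*3)) = (-88*(-13))*((1 + 6*3)/(-2 + 6*3)) = 1144*((1 + 18)/(-2 + 18)) = 1144*(19/16) = 2717/2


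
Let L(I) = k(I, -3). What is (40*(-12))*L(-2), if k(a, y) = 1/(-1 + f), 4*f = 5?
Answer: -1920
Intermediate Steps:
f = 5/4 (f = (1/4)*5 = 5/4 ≈ 1.2500)
k(a, y) = 4 (k(a, y) = 1/(-1 + 5/4) = 1/(1/4) = 4)
L(I) = 4
(40*(-12))*L(-2) = (40*(-12))*4 = -480*4 = -1920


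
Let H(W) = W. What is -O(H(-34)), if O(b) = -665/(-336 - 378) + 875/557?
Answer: -142165/56814 ≈ -2.5023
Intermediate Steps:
O(b) = 142165/56814 (O(b) = -665/(-714) + 875*(1/557) = -665*(-1/714) + 875/557 = 95/102 + 875/557 = 142165/56814)
-O(H(-34)) = -1*142165/56814 = -142165/56814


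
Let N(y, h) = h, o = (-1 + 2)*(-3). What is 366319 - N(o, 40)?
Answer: 366279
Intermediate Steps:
o = -3 (o = 1*(-3) = -3)
366319 - N(o, 40) = 366319 - 1*40 = 366319 - 40 = 366279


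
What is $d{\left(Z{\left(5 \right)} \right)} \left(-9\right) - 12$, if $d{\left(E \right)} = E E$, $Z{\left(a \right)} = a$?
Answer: $-237$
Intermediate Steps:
$d{\left(E \right)} = E^{2}$
$d{\left(Z{\left(5 \right)} \right)} \left(-9\right) - 12 = 5^{2} \left(-9\right) - 12 = 25 \left(-9\right) - 12 = -225 - 12 = -237$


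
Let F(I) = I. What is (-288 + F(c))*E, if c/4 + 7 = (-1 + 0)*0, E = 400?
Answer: -126400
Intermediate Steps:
c = -28 (c = -28 + 4*((-1 + 0)*0) = -28 + 4*(-1*0) = -28 + 4*0 = -28 + 0 = -28)
(-288 + F(c))*E = (-288 - 28)*400 = -316*400 = -126400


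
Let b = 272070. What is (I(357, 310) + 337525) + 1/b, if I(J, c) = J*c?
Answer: 121940413651/272070 ≈ 4.4820e+5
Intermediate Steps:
(I(357, 310) + 337525) + 1/b = (357*310 + 337525) + 1/272070 = (110670 + 337525) + 1/272070 = 448195 + 1/272070 = 121940413651/272070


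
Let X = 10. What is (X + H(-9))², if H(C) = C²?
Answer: 8281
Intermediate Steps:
(X + H(-9))² = (10 + (-9)²)² = (10 + 81)² = 91² = 8281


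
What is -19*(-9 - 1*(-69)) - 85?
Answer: -1225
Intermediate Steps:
-19*(-9 - 1*(-69)) - 85 = -19*(-9 + 69) - 85 = -19*60 - 85 = -1140 - 85 = -1225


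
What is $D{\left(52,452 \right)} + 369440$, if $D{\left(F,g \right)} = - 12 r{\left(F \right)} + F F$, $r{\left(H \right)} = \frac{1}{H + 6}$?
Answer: $\frac{10792170}{29} \approx 3.7214 \cdot 10^{5}$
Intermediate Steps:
$r{\left(H \right)} = \frac{1}{6 + H}$
$D{\left(F,g \right)} = F^{2} - \frac{12}{6 + F}$ ($D{\left(F,g \right)} = - \frac{12}{6 + F} + F F = - \frac{12}{6 + F} + F^{2} = F^{2} - \frac{12}{6 + F}$)
$D{\left(52,452 \right)} + 369440 = \frac{-12 + 52^{2} \left(6 + 52\right)}{6 + 52} + 369440 = \frac{-12 + 2704 \cdot 58}{58} + 369440 = \frac{-12 + 156832}{58} + 369440 = \frac{1}{58} \cdot 156820 + 369440 = \frac{78410}{29} + 369440 = \frac{10792170}{29}$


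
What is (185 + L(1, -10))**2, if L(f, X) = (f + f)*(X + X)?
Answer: 21025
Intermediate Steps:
L(f, X) = 4*X*f (L(f, X) = (2*f)*(2*X) = 4*X*f)
(185 + L(1, -10))**2 = (185 + 4*(-10)*1)**2 = (185 - 40)**2 = 145**2 = 21025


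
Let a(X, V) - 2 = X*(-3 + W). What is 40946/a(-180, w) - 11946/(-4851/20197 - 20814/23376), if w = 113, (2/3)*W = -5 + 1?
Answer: 764162163109969/72148902979 ≈ 10591.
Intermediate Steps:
W = -6 (W = 3*(-5 + 1)/2 = (3/2)*(-4) = -6)
a(X, V) = 2 - 9*X (a(X, V) = 2 + X*(-3 - 6) = 2 + X*(-9) = 2 - 9*X)
40946/a(-180, w) - 11946/(-4851/20197 - 20814/23376) = 40946/(2 - 9*(-180)) - 11946/(-4851/20197 - 20814/23376) = 40946/(2 + 1620) - 11946/(-4851*1/20197 - 20814*1/23376) = 40946/1622 - 11946/(-4851/20197 - 3469/3896) = 40946*(1/1622) - 11946/(-88962889/78687512) = 20473/811 - 11946*(-78687512/88962889) = 20473/811 + 940001018352/88962889 = 764162163109969/72148902979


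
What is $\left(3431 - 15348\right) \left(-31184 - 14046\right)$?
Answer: $539005910$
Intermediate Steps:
$\left(3431 - 15348\right) \left(-31184 - 14046\right) = \left(-11917\right) \left(-45230\right) = 539005910$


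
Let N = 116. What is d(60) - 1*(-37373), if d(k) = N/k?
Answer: 560624/15 ≈ 37375.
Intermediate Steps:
d(k) = 116/k
d(60) - 1*(-37373) = 116/60 - 1*(-37373) = 116*(1/60) + 37373 = 29/15 + 37373 = 560624/15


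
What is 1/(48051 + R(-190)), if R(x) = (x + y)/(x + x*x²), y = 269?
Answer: 6859190/329590938611 ≈ 2.0811e-5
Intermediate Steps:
R(x) = (269 + x)/(x + x³) (R(x) = (x + 269)/(x + x*x²) = (269 + x)/(x + x³))
1/(48051 + R(-190)) = 1/(48051 + (269 - 190)/(-190 + (-190)³)) = 1/(48051 + 79/(-190 - 6859000)) = 1/(48051 + 79/(-6859190)) = 1/(48051 - 1/6859190*79) = 1/(48051 - 79/6859190) = 1/(329590938611/6859190) = 6859190/329590938611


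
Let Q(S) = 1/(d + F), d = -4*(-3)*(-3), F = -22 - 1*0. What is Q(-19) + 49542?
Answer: 2873435/58 ≈ 49542.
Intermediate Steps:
F = -22 (F = -22 + 0 = -22)
d = -36 (d = 12*(-3) = -36)
Q(S) = -1/58 (Q(S) = 1/(-36 - 22) = 1/(-58) = -1/58)
Q(-19) + 49542 = -1/58 + 49542 = 2873435/58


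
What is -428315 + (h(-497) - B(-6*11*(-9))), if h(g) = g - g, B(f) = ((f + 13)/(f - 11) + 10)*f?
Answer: -23048293/53 ≈ -4.3487e+5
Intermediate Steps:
B(f) = f*(10 + (13 + f)/(-11 + f)) (B(f) = ((13 + f)/(-11 + f) + 10)*f = (10 + (13 + f)/(-11 + f))*f = f*(10 + (13 + f)/(-11 + f)))
h(g) = 0
-428315 + (h(-497) - B(-6*11*(-9))) = -428315 + (0 - -6*11*(-9)*(-97 + 11*(-6*11*(-9)))/(-11 - 6*11*(-9))) = -428315 + (0 - (-66*(-9))*(-97 + 11*(-66*(-9)))/(-11 - 66*(-9))) = -428315 + (0 - 594*(-97 + 11*594)/(-11 + 594)) = -428315 + (0 - 594*(-97 + 6534)/583) = -428315 + (0 - 594*6437/583) = -428315 + (0 - 1*347598/53) = -428315 + (0 - 347598/53) = -428315 - 347598/53 = -23048293/53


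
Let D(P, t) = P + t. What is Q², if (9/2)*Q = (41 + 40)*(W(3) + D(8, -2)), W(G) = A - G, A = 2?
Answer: 8100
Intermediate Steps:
W(G) = 2 - G
Q = 90 (Q = 2*((41 + 40)*((2 - 1*3) + (8 - 2)))/9 = 2*(81*((2 - 3) + 6))/9 = 2*(81*(-1 + 6))/9 = 2*(81*5)/9 = (2/9)*405 = 90)
Q² = 90² = 8100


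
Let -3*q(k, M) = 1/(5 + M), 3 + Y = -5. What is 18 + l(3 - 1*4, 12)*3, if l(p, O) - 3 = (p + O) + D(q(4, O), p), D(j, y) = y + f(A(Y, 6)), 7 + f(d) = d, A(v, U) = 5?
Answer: 51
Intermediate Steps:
Y = -8 (Y = -3 - 5 = -8)
f(d) = -7 + d
q(k, M) = -1/(3*(5 + M))
D(j, y) = -2 + y (D(j, y) = y + (-7 + 5) = y - 2 = -2 + y)
l(p, O) = 1 + O + 2*p (l(p, O) = 3 + ((p + O) + (-2 + p)) = 3 + ((O + p) + (-2 + p)) = 3 + (-2 + O + 2*p) = 1 + O + 2*p)
18 + l(3 - 1*4, 12)*3 = 18 + (1 + 12 + 2*(3 - 1*4))*3 = 18 + (1 + 12 + 2*(3 - 4))*3 = 18 + (1 + 12 + 2*(-1))*3 = 18 + (1 + 12 - 2)*3 = 18 + 11*3 = 18 + 33 = 51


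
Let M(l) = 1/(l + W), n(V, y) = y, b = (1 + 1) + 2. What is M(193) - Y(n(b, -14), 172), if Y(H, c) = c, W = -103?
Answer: -15479/90 ≈ -171.99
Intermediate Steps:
b = 4 (b = 2 + 2 = 4)
M(l) = 1/(-103 + l) (M(l) = 1/(l - 103) = 1/(-103 + l))
M(193) - Y(n(b, -14), 172) = 1/(-103 + 193) - 1*172 = 1/90 - 172 = -15479/90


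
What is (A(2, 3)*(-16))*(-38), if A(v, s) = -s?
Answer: -1824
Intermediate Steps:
(A(2, 3)*(-16))*(-38) = (-1*3*(-16))*(-38) = -3*(-16)*(-38) = 48*(-38) = -1824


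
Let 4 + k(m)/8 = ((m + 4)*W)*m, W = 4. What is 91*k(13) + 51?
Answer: 640691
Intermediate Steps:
k(m) = -32 + 8*m*(16 + 4*m) (k(m) = -32 + 8*(((m + 4)*4)*m) = -32 + 8*(((4 + m)*4)*m) = -32 + 8*((16 + 4*m)*m) = -32 + 8*(m*(16 + 4*m)) = -32 + 8*m*(16 + 4*m))
91*k(13) + 51 = 91*(-32 + 32*13**2 + 128*13) + 51 = 91*(-32 + 32*169 + 1664) + 51 = 91*(-32 + 5408 + 1664) + 51 = 91*7040 + 51 = 640640 + 51 = 640691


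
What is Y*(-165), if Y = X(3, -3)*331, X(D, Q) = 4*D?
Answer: -655380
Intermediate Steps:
Y = 3972 (Y = (4*3)*331 = 12*331 = 3972)
Y*(-165) = 3972*(-165) = -655380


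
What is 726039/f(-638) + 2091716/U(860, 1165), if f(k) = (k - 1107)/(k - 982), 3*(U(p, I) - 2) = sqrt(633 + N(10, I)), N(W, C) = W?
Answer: 129648478140/211843 + 6275148*sqrt(643)/607 ≈ 8.7415e+5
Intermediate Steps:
U(p, I) = 2 + sqrt(643)/3 (U(p, I) = 2 + sqrt(633 + 10)/3 = 2 + sqrt(643)/3)
f(k) = (-1107 + k)/(-982 + k)
726039/f(-638) + 2091716/U(860, 1165) = 726039/(((-1107 - 638)/(-982 - 638))) + 2091716/(2 + sqrt(643)/3) = 726039/((-1745/(-1620))) + 2091716/(2 + sqrt(643)/3) = 726039/((-1/1620*(-1745))) + 2091716/(2 + sqrt(643)/3) = 726039/(349/324) + 2091716/(2 + sqrt(643)/3) = 726039*(324/349) + 2091716/(2 + sqrt(643)/3) = 235236636/349 + 2091716/(2 + sqrt(643)/3)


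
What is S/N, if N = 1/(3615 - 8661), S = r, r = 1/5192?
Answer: -2523/2596 ≈ -0.97188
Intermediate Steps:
r = 1/5192 ≈ 0.00019260
S = 1/5192 ≈ 0.00019260
N = -1/5046 (N = 1/(-5046) = -1/5046 ≈ -0.00019818)
S/N = 1/(5192*(-1/5046)) = (1/5192)*(-5046) = -2523/2596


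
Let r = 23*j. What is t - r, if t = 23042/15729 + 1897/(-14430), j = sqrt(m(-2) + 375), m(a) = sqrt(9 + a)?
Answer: 33628683/25218830 - 23*sqrt(375 + sqrt(7)) ≈ -445.63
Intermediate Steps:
j = sqrt(375 + sqrt(7)) (j = sqrt(sqrt(9 - 2) + 375) = sqrt(sqrt(7) + 375) = sqrt(375 + sqrt(7)) ≈ 19.433)
r = 23*sqrt(375 + sqrt(7)) ≈ 446.96
t = 33628683/25218830 (t = 23042*(1/15729) + 1897*(-1/14430) = 23042/15729 - 1897/14430 = 33628683/25218830 ≈ 1.3335)
t - r = 33628683/25218830 - 23*sqrt(375 + sqrt(7))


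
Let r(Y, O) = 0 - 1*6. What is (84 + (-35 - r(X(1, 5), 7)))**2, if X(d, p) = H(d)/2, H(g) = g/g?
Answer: 3025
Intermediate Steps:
H(g) = 1
X(d, p) = 1/2
r(Y, O) = -6 (r(Y, O) = 0 - 6 = -6)
(84 + (-35 - r(X(1, 5), 7)))**2 = (84 + (-35 - 1*(-6)))**2 = (84 + (-35 + 6))**2 = (84 - 29)**2 = 55**2 = 3025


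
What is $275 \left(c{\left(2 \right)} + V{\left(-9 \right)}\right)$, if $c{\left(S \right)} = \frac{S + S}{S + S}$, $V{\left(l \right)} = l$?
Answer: $-2200$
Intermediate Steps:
$c{\left(S \right)} = 1$ ($c{\left(S \right)} = \frac{2 S}{2 S} = 2 S \frac{1}{2 S} = 1$)
$275 \left(c{\left(2 \right)} + V{\left(-9 \right)}\right) = 275 \left(1 - 9\right) = 275 \left(-8\right) = -2200$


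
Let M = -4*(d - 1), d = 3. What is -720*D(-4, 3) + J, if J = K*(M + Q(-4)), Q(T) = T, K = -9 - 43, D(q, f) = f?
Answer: -1536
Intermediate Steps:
K = -52
M = -8 (M = -4*(3 - 1) = -4*2 = -8)
J = 624 (J = -52*(-8 - 4) = -52*(-12) = 624)
-720*D(-4, 3) + J = -720*3 + 624 = -2160 + 624 = -1536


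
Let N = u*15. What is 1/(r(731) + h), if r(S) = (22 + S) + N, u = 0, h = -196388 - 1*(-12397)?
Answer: -1/183238 ≈ -5.4574e-6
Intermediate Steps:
h = -183991 (h = -196388 + 12397 = -183991)
N = 0 (N = 0*15 = 0)
r(S) = 22 + S (r(S) = (22 + S) + 0 = 22 + S)
1/(r(731) + h) = 1/((22 + 731) - 183991) = 1/(753 - 183991) = 1/(-183238) = -1/183238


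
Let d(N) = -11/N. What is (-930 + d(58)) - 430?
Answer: -78891/58 ≈ -1360.2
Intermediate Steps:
(-930 + d(58)) - 430 = (-930 - 11/58) - 430 = -53951/58 - 430 = -78891/58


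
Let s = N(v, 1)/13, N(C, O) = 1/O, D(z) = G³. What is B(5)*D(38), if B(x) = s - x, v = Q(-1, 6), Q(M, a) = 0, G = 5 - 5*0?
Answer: -8000/13 ≈ -615.38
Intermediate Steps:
G = 5 (G = 5 + 0 = 5)
v = 0
D(z) = 125 (D(z) = 5³ = 125)
s = 1/13 (s = 1/(1*13) = 1*(1/13) = 1/13 ≈ 0.076923)
B(x) = 1/13 - x
B(5)*D(38) = (1/13 - 1*5)*125 = (1/13 - 5)*125 = -64/13*125 = -8000/13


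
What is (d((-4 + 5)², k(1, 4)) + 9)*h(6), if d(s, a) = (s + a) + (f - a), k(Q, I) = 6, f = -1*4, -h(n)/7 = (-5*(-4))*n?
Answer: -5040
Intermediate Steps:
h(n) = -140*n (h(n) = -7*(-5*(-4))*n = -140*n)
f = -4
d(s, a) = -4 + s (d(s, a) = (s + a) + (-4 - a) = (a + s) + (-4 - a) = -4 + s)
(d((-4 + 5)², k(1, 4)) + 9)*h(6) = ((-4 + (-4 + 5)²) + 9)*(-140*6) = ((-4 + 1²) + 9)*(-840) = ((-4 + 1) + 9)*(-840) = (-3 + 9)*(-840) = 6*(-840) = -5040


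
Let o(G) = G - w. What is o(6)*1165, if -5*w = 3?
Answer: 7689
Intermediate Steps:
w = -⅗ (w = -⅕*3 = -⅗ ≈ -0.60000)
o(G) = ⅗ + G (o(G) = G - 1*(-⅗) = G + ⅗ = ⅗ + G)
o(6)*1165 = (⅗ + 6)*1165 = (33/5)*1165 = 7689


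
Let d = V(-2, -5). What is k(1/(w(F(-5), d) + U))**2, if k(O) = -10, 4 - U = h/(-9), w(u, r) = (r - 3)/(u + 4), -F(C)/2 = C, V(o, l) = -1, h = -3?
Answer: 100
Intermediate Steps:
F(C) = -2*C
d = -1
w(u, r) = (-3 + r)/(4 + u)
U = 11/3 (U = 4 - (-3)/(-9) = 4 - (-3)*(-1)/9 = 4 - 1*1/3 = 4 - 1/3 = 11/3 ≈ 3.6667)
k(1/(w(F(-5), d) + U))**2 = (-10)**2 = 100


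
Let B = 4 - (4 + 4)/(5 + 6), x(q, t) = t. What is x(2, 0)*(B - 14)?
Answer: 0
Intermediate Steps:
B = 36/11 (B = 4 - 8/11 = 36/11 ≈ 3.2727)
x(2, 0)*(B - 14) = 0*(36/11 - 14) = 0*(-118/11) = 0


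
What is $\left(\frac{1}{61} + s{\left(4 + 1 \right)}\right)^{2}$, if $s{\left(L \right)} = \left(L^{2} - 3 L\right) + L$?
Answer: $\frac{839056}{3721} \approx 225.49$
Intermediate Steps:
$s{\left(L \right)} = L^{2} - 2 L$
$\left(\frac{1}{61} + s{\left(4 + 1 \right)}\right)^{2} = \left(\frac{1}{61} + \left(4 + 1\right) \left(-2 + \left(4 + 1\right)\right)\right)^{2} = \left(\frac{1}{61} + 5 \left(-2 + 5\right)\right)^{2} = \left(\frac{1}{61} + 5 \cdot 3\right)^{2} = \left(\frac{1}{61} + 15\right)^{2} = \left(\frac{916}{61}\right)^{2} = \frac{839056}{3721}$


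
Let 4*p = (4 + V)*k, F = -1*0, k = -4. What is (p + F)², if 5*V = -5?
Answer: 9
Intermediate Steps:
V = -1 (V = (⅕)*(-5) = -1)
F = 0
p = -3 (p = ((4 - 1)*(-4))/4 = (3*(-4))/4 = (¼)*(-12) = -3)
(p + F)² = (-3 + 0)² = (-3)² = 9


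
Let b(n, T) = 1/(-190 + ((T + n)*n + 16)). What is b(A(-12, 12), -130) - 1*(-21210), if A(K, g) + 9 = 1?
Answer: 19725301/930 ≈ 21210.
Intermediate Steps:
A(K, g) = -8 (A(K, g) = -9 + 1 = -8)
b(n, T) = 1/(-174 + n*(T + n)) (b(n, T) = 1/(-190 + (n*(T + n) + 16)) = 1/(-190 + (16 + n*(T + n))) = 1/(-174 + n*(T + n)))
b(A(-12, 12), -130) - 1*(-21210) = 1/(-174 + (-8)² - 130*(-8)) - 1*(-21210) = 1/(-174 + 64 + 1040) + 21210 = 1/930 + 21210 = 19725301/930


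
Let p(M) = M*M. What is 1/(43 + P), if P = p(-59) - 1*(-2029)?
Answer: 1/5553 ≈ 0.00018008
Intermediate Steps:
p(M) = M²
P = 5510 (P = (-59)² - 1*(-2029) = 3481 + 2029 = 5510)
1/(43 + P) = 1/(43 + 5510) = 1/5553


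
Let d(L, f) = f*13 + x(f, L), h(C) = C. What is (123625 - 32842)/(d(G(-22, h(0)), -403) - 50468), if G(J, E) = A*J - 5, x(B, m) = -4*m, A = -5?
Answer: -30261/18709 ≈ -1.6175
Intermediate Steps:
G(J, E) = -5 - 5*J (G(J, E) = -5*J - 5 = -5 - 5*J)
d(L, f) = -4*L + 13*f (d(L, f) = f*13 - 4*L = 13*f - 4*L = -4*L + 13*f)
(123625 - 32842)/(d(G(-22, h(0)), -403) - 50468) = (123625 - 32842)/((-4*(-5 - 5*(-22)) + 13*(-403)) - 50468) = 90783/((-4*(-5 + 110) - 5239) - 50468) = 90783/((-4*105 - 5239) - 50468) = 90783/((-420 - 5239) - 50468) = 90783/(-5659 - 50468) = 90783/(-56127) = 90783*(-1/56127) = -30261/18709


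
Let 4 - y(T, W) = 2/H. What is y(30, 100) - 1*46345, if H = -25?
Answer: -1158523/25 ≈ -46341.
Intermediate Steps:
y(T, W) = 102/25 (y(T, W) = 4 - 2/(-25) = 4 - 2*(-1)/25 = 4 - 1*(-2/25) = 4 + 2/25 = 102/25)
y(30, 100) - 1*46345 = 102/25 - 1*46345 = 102/25 - 46345 = -1158523/25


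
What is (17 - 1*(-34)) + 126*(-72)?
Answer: -9021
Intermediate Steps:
(17 - 1*(-34)) + 126*(-72) = (17 + 34) - 9072 = 51 - 9072 = -9021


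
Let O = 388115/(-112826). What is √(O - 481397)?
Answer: 3*I*√13895887078482/16118 ≈ 693.83*I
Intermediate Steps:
O = -55445/16118 (O = 388115*(-1/112826) = -55445/16118 ≈ -3.4399)
√(O - 481397) = √(-55445/16118 - 481397) = √(-7759212291/16118) = 3*I*√13895887078482/16118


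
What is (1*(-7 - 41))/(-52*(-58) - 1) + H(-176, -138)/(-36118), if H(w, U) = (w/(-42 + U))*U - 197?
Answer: -48859/7259718 ≈ -0.0067302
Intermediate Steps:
H(w, U) = -197 + U*w/(-42 + U) (H(w, U) = (w/(-42 + U))*U - 197 = U*w/(-42 + U) - 197 = -197 + U*w/(-42 + U))
(1*(-7 - 41))/(-52*(-58) - 1) + H(-176, -138)/(-36118) = (1*(-7 - 41))/(-52*(-58) - 1) + ((8274 - 197*(-138) - 138*(-176))/(-42 - 138))/(-36118) = (1*(-48))/(3016 - 1) + ((8274 + 27186 + 24288)/(-180))*(-1/36118) = -48/3015 - 1/180*59748*(-1/36118) = -48*1/3015 - 4979/15*(-1/36118) = -16/1005 + 4979/541770 = -48859/7259718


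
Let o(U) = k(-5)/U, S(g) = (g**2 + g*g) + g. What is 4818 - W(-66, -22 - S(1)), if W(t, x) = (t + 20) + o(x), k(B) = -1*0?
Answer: 4864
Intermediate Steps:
k(B) = 0
S(g) = g + 2*g**2 (S(g) = (g**2 + g**2) + g = 2*g**2 + g = g + 2*g**2)
o(U) = 0 (o(U) = 0/U = 0)
W(t, x) = 20 + t (W(t, x) = (t + 20) + 0 = (20 + t) + 0 = 20 + t)
4818 - W(-66, -22 - S(1)) = 4818 - (20 - 66) = 4818 - 1*(-46) = 4818 + 46 = 4864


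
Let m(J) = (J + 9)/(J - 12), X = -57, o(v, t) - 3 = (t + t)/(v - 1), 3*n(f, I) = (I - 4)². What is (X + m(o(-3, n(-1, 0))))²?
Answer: 83521/25 ≈ 3340.8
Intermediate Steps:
n(f, I) = (-4 + I)²/3 (n(f, I) = (I - 4)²/3 = (-4 + I)²/3)
o(v, t) = 3 + 2*t/(-1 + v) (o(v, t) = 3 + (t + t)/(v - 1) = 3 + (2*t)/(-1 + v) = 3 + 2*t/(-1 + v))
m(J) = (9 + J)/(-12 + J)
(X + m(o(-3, n(-1, 0))))² = (-57 + (9 + (-3 + 2*((-4 + 0)²/3) + 3*(-3))/(-1 - 3))/(-12 + (-3 + 2*((-4 + 0)²/3) + 3*(-3))/(-1 - 3)))² = (-57 + (9 + (-3 + 2*((⅓)*(-4)²) - 9)/(-4))/(-12 + (-3 + 2*((⅓)*(-4)²) - 9)/(-4)))² = (-57 + (9 - (-3 + 2*((⅓)*16) - 9)/4)/(-12 - (-3 + 2*((⅓)*16) - 9)/4))² = (-57 + (9 - (-3 + 2*(16/3) - 9)/4)/(-12 - (-3 + 2*(16/3) - 9)/4))² = (-57 + (9 - (-3 + 32/3 - 9)/4)/(-12 - (-3 + 32/3 - 9)/4))² = (-57 + (9 - ¼*(-4/3))/(-12 - ¼*(-4/3)))² = (-57 + (9 + ⅓)/(-12 + ⅓))² = (-57 + (28/3)/(-35/3))² = (-57 - 3/35*28/3)² = (-57 - ⅘)² = (-289/5)² = 83521/25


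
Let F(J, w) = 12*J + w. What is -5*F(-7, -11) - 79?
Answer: 396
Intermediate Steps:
F(J, w) = w + 12*J
-5*F(-7, -11) - 79 = -5*(-11 + 12*(-7)) - 79 = -5*(-11 - 84) - 79 = -5*(-95) - 79 = 475 - 79 = 396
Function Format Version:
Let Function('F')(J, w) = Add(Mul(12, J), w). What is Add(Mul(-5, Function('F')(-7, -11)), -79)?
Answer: 396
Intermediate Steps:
Function('F')(J, w) = Add(w, Mul(12, J))
Add(Mul(-5, Function('F')(-7, -11)), -79) = Add(Mul(-5, Add(-11, Mul(12, -7))), -79) = Add(Mul(-5, Add(-11, -84)), -79) = Add(Mul(-5, -95), -79) = Add(475, -79) = 396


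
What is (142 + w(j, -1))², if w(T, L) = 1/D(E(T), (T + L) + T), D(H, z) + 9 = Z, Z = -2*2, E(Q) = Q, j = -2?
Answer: 3404025/169 ≈ 20142.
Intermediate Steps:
Z = -4
D(H, z) = -13 (D(H, z) = -9 - 4 = -13)
w(T, L) = -1/13 (w(T, L) = 1/(-13) = -1/13)
(142 + w(j, -1))² = (142 - 1/13)² = (1845/13)² = 3404025/169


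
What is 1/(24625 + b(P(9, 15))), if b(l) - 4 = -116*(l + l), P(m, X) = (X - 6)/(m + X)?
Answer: 1/24542 ≈ 4.0746e-5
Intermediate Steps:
P(m, X) = (-6 + X)/(X + m)
b(l) = 4 - 232*l (b(l) = 4 - 116*(l + l) = 4 - 232*l)
1/(24625 + b(P(9, 15))) = 1/(24625 + (4 - 232*(-6 + 15)/(15 + 9))) = 1/(24625 + (4 - 232*9/24)) = 1/(24625 + (4 - 29*9/3)) = 1/(24625 + (4 - 232*3/8)) = 1/(24625 + (4 - 87)) = 1/(24625 - 83) = 1/24542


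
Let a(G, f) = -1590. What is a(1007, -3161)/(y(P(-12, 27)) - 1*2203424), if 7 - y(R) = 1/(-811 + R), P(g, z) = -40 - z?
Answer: 279204/386920025 ≈ 0.00072161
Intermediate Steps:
y(R) = 7 - 1/(-811 + R)
a(1007, -3161)/(y(P(-12, 27)) - 1*2203424) = -1590/((-5678 + 7*(-40 - 1*27))/(-811 + (-40 - 1*27)) - 1*2203424) = -1590/((-5678 + 7*(-40 - 27))/(-811 + (-40 - 27)) - 2203424) = -1590/((-5678 + 7*(-67))/(-811 - 67) - 2203424) = -1590/((-5678 - 469)/(-878) - 2203424) = -1590/(-1/878*(-6147) - 2203424) = -1590/(6147/878 - 2203424) = -1590/(-1934600125/878) = -1590*(-878/1934600125) = 279204/386920025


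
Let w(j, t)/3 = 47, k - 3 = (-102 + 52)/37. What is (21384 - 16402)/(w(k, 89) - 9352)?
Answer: -4982/9211 ≈ -0.54088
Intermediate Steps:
k = 61/37 (k = 3 + (-102 + 52)/37 = 3 - 50*1/37 = 3 - 50/37 = 61/37 ≈ 1.6486)
w(j, t) = 141 (w(j, t) = 3*47 = 141)
(21384 - 16402)/(w(k, 89) - 9352) = (21384 - 16402)/(141 - 9352) = 4982/(-9211) = 4982*(-1/9211) = -4982/9211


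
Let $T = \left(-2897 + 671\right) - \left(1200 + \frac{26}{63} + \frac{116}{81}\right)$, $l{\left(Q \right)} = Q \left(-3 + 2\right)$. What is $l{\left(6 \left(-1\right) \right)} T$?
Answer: $- \frac{3887176}{189} \approx -20567.0$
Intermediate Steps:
$l{\left(Q \right)} = - Q$ ($l{\left(Q \right)} = Q \left(-1\right) = - Q$)
$T = - \frac{1943588}{567}$ ($T = -2226 + \left(\left(-594 - \frac{116}{81}\right) + \left(-606 + 104 \left(- \frac{1}{252}\right)\right)\right) = -2226 - \frac{681446}{567} = - \frac{1943588}{567} \approx -3427.8$)
$l{\left(6 \left(-1\right) \right)} T = - 6 \left(-1\right) \left(- \frac{1943588}{567}\right) = \left(-1\right) \left(-6\right) \left(- \frac{1943588}{567}\right) = 6 \left(- \frac{1943588}{567}\right) = - \frac{3887176}{189}$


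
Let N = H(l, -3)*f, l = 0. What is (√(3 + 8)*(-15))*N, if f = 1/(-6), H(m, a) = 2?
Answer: 5*√11 ≈ 16.583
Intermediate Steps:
f = -⅙ ≈ -0.16667
N = -⅓ (N = 2*(-⅙) = -⅓ ≈ -0.33333)
(√(3 + 8)*(-15))*N = (√(3 + 8)*(-15))*(-⅓) = (√11*(-15))*(-⅓) = -15*√11*(-⅓) = 5*√11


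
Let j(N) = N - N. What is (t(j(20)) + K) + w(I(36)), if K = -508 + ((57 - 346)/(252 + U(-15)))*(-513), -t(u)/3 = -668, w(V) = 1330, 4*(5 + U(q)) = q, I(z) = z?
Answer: 3342726/973 ≈ 3435.5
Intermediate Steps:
U(q) = -5 + q/4
j(N) = 0
t(u) = 2004 (t(u) = -3*(-668) = 2004)
K = 98744/973 (K = -508 + ((57 - 346)/(252 + (-5 + (¼)*(-15))))*(-513) = -508 - 289/(252 + (-5 - 15/4))*(-513) = -508 - 289/(252 - 35/4)*(-513) = -508 - 289/973/4*(-513) = -508 - 289*4/973*(-513) = -508 - 1156/973*(-513) = -508 + 593028/973 = 98744/973 ≈ 101.48)
(t(j(20)) + K) + w(I(36)) = (2004 + 98744/973) + 1330 = 2048636/973 + 1330 = 3342726/973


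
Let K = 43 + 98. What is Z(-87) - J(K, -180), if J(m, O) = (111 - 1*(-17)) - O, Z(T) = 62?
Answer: -246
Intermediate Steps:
K = 141
J(m, O) = 128 - O (J(m, O) = (111 + 17) - O = 128 - O)
Z(-87) - J(K, -180) = 62 - (128 - 1*(-180)) = 62 - (128 + 180) = 62 - 1*308 = 62 - 308 = -246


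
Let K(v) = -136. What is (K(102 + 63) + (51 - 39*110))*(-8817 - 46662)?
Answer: 242720625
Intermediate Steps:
(K(102 + 63) + (51 - 39*110))*(-8817 - 46662) = (-136 + (51 - 39*110))*(-8817 - 46662) = (-136 + (51 - 4290))*(-55479) = (-136 - 4239)*(-55479) = -4375*(-55479) = 242720625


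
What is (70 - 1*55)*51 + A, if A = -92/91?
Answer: 69523/91 ≈ 763.99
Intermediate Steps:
A = -92/91 (A = -92*1/91 = -92/91 ≈ -1.0110)
(70 - 1*55)*51 + A = (70 - 1*55)*51 - 92/91 = (70 - 55)*51 - 92/91 = 15*51 - 92/91 = 765 - 92/91 = 69523/91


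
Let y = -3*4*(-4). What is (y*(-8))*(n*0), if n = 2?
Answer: 0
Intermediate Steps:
y = 48 (y = -12*(-4) = 48)
(y*(-8))*(n*0) = (48*(-8))*(2*0) = -384*0 = 0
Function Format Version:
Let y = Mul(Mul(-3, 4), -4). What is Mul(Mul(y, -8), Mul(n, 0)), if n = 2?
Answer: 0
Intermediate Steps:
y = 48 (y = Mul(-12, -4) = 48)
Mul(Mul(y, -8), Mul(n, 0)) = Mul(Mul(48, -8), Mul(2, 0)) = Mul(-384, 0) = 0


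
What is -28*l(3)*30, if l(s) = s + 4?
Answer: -5880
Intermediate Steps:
l(s) = 4 + s
-28*l(3)*30 = -28*(4 + 3)*30 = -28*7*30 = -196*30 = -5880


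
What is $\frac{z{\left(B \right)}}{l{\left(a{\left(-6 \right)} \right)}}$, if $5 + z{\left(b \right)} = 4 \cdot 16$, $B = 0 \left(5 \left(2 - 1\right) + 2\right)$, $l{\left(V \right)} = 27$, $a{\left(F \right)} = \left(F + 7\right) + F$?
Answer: $\frac{59}{27} \approx 2.1852$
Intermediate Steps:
$a{\left(F \right)} = 7 + 2 F$ ($a{\left(F \right)} = \left(7 + F\right) + F = 7 + 2 F$)
$B = 0$ ($B = 0 \left(5 \cdot 1 + 2\right) = 0 \left(5 + 2\right) = 0 \cdot 7 = 0$)
$z{\left(b \right)} = 59$ ($z{\left(b \right)} = -5 + 4 \cdot 16 = -5 + 64 = 59$)
$\frac{z{\left(B \right)}}{l{\left(a{\left(-6 \right)} \right)}} = \frac{59}{27}$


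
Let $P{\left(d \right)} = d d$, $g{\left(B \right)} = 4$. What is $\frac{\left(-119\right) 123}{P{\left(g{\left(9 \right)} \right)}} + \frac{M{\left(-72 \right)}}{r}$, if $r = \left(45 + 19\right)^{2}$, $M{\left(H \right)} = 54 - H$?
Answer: $- \frac{1873473}{2048} \approx -914.78$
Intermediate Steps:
$r = 4096$ ($r = 64^{2} = 4096$)
$P{\left(d \right)} = d^{2}$
$\frac{\left(-119\right) 123}{P{\left(g{\left(9 \right)} \right)}} + \frac{M{\left(-72 \right)}}{r} = \frac{\left(-119\right) 123}{4^{2}} + \frac{54 - -72}{4096} = - \frac{14637}{16} + \left(54 + 72\right) \frac{1}{4096} = \left(-14637\right) \frac{1}{16} + 126 \cdot \frac{1}{4096} = - \frac{14637}{16} + \frac{63}{2048} = - \frac{1873473}{2048}$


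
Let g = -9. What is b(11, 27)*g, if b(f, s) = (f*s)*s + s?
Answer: -72414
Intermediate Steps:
b(f, s) = s + f*s**2 (b(f, s) = f*s**2 + s = s + f*s**2)
b(11, 27)*g = (27*(1 + 11*27))*(-9) = (27*(1 + 297))*(-9) = (27*298)*(-9) = 8046*(-9) = -72414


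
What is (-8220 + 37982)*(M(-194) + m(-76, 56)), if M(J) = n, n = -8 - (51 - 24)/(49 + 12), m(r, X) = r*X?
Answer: -7742018822/61 ≈ -1.2692e+8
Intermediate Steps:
m(r, X) = X*r
n = -515/61 (n = -8 - 27/61 = -515/61 ≈ -8.4426)
M(J) = -515/61
(-8220 + 37982)*(M(-194) + m(-76, 56)) = (-8220 + 37982)*(-515/61 + 56*(-76)) = 29762*(-515/61 - 4256) = 29762*(-260131/61) = -7742018822/61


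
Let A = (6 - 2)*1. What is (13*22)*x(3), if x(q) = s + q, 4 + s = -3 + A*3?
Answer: 2288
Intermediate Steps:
A = 4 (A = 4*1 = 4)
s = 5 (s = -4 + (-3 + 4*3) = -4 + (-3 + 12) = -4 + 9 = 5)
x(q) = 5 + q
(13*22)*x(3) = (13*22)*(5 + 3) = 286*8 = 2288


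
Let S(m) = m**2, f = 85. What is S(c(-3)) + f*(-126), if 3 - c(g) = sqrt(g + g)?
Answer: -10710 + (3 - I*sqrt(6))**2 ≈ -10707.0 - 14.697*I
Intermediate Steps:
c(g) = 3 - sqrt(2)*sqrt(g) (c(g) = 3 - sqrt(g + g) = 3 - sqrt(2*g) = 3 - sqrt(2)*sqrt(g))
S(c(-3)) + f*(-126) = (3 - sqrt(2)*sqrt(-3))**2 + 85*(-126) = (3 - sqrt(2)*I*sqrt(3))**2 - 10710 = (3 - I*sqrt(6))**2 - 10710 = -10710 + (3 - I*sqrt(6))**2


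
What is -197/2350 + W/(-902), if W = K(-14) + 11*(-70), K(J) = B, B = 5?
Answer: 405014/529925 ≈ 0.76429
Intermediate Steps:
K(J) = 5
W = -765 (W = 5 + 11*(-70) = 5 - 770 = -765)
-197/2350 + W/(-902) = -197/2350 - 765/(-902) = -197*1/2350 - 765*(-1/902) = -197/2350 + 765/902 = 405014/529925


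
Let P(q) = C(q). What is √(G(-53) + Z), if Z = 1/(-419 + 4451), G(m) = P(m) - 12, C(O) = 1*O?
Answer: I*√1834553/168 ≈ 8.0622*I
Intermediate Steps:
C(O) = O
P(q) = q
G(m) = -12 + m (G(m) = m - 12 = -12 + m)
Z = 1/4032 ≈ 0.00024802
√(G(-53) + Z) = √((-12 - 53) + 1/4032) = √(-65 + 1/4032) = √(-262079/4032) = I*√1834553/168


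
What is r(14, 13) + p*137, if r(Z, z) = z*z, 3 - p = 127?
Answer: -16819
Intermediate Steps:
p = -124 (p = 3 - 1*127 = 3 - 127 = -124)
r(Z, z) = z²
r(14, 13) + p*137 = 13² - 124*137 = 169 - 16988 = -16819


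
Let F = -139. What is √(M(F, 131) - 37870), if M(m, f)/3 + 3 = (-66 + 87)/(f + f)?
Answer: I*√2600149570/262 ≈ 194.62*I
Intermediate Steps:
M(m, f) = -9 + 63/(2*f) (M(m, f) = -9 + 3*((-66 + 87)/(f + f)) = -9 + 3*(21/((2*f))) = -9 + 3*(21*(1/(2*f))) = -9 + 3*(21/(2*f)) = -9 + 63/(2*f))
√(M(F, 131) - 37870) = √((-9 + (63/2)/131) - 37870) = √((-9 + (63/2)*(1/131)) - 37870) = √((-9 + 63/262) - 37870) = √(-2295/262 - 37870) = √(-9924235/262) = I*√2600149570/262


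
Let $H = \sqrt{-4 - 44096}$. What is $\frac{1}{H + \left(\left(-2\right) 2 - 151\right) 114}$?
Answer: $- \frac{589}{10409100} - \frac{7 i}{10409100} \approx -5.6585 \cdot 10^{-5} - 6.7249 \cdot 10^{-7} i$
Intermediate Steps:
$H = 210 i$ ($H = \sqrt{-44100} = 210 i \approx 210.0 i$)
$\frac{1}{H + \left(\left(-2\right) 2 - 151\right) 114} = \frac{1}{210 i + \left(\left(-2\right) 2 - 151\right) 114} = \frac{1}{210 i + \left(-4 - 151\right) 114} = \frac{1}{210 i - 17670} = \frac{1}{-17670 + 210 i} = \frac{-17670 - 210 i}{312273000}$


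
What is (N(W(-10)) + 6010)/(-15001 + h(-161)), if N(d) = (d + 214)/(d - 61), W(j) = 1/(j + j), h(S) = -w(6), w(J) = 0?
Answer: -666721/1665111 ≈ -0.40041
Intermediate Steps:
h(S) = 0 (h(S) = -1*0 = 0)
W(j) = 1/(2*j)
N(d) = (214 + d)/(-61 + d)
(N(W(-10)) + 6010)/(-15001 + h(-161)) = ((214 + (½)/(-10))/(-61 + (½)/(-10)) + 6010)/(-15001 + 0) = ((214 + (½)*(-⅒))/(-61 + (½)*(-⅒)) + 6010)/(-15001) = ((214 - 1/20)/(-61 - 1/20) + 6010)*(-1/15001) = ((4279/20)/(-1221/20) + 6010)*(-1/15001) = (-20/1221*4279/20 + 6010)*(-1/15001) = (-389/111 + 6010)*(-1/15001) = (666721/111)*(-1/15001) = -666721/1665111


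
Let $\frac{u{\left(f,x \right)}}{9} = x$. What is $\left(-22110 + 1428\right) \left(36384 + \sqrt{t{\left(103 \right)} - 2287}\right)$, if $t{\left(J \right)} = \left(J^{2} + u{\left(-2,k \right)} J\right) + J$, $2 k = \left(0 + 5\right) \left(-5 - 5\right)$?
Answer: $-752493888 - 103410 i \sqrt{590} \approx -7.5249 \cdot 10^{8} - 2.5118 \cdot 10^{6} i$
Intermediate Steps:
$k = -25$ ($k = \frac{\left(0 + 5\right) \left(-5 - 5\right)}{2} = \frac{5 \left(-10\right)}{2} = \frac{1}{2} \left(-50\right) = -25$)
$u{\left(f,x \right)} = 9 x$
$t{\left(J \right)} = J^{2} - 224 J$ ($t{\left(J \right)} = \left(J^{2} + 9 \left(-25\right) J\right) + J = \left(J^{2} - 225 J\right) + J = J^{2} - 224 J$)
$\left(-22110 + 1428\right) \left(36384 + \sqrt{t{\left(103 \right)} - 2287}\right) = \left(-22110 + 1428\right) \left(36384 + \sqrt{103 \left(-224 + 103\right) - 2287}\right) = - 20682 \left(36384 + \sqrt{103 \left(-121\right) - 2287}\right) = - 20682 \left(36384 + \sqrt{-12463 - 2287}\right) = - 20682 \left(36384 + \sqrt{-14750}\right) = - 20682 \left(36384 + 5 i \sqrt{590}\right) = -752493888 - 103410 i \sqrt{590}$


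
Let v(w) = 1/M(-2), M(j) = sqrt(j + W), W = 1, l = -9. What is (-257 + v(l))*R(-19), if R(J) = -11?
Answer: 2827 + 11*I ≈ 2827.0 + 11.0*I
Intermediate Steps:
M(j) = sqrt(1 + j) (M(j) = sqrt(j + 1) = sqrt(1 + j))
v(w) = -I (v(w) = 1/(sqrt(1 - 2)) = 1/(sqrt(-1)) = 1/I = -I)
(-257 + v(l))*R(-19) = (-257 - I)*(-11) = 2827 + 11*I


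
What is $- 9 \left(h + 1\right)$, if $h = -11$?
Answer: $90$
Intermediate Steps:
$- 9 \left(h + 1\right) = - 9 \left(-11 + 1\right) = \left(-9\right) \left(-10\right) = 90$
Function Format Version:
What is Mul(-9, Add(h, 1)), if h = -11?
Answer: 90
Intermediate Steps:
Mul(-9, Add(h, 1)) = Mul(-9, Add(-11, 1)) = Mul(-9, -10) = 90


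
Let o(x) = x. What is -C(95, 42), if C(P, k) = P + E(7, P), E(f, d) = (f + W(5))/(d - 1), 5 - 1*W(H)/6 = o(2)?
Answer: -8955/94 ≈ -95.266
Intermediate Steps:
W(H) = 18 (W(H) = 30 - 6*2 = 30 - 12 = 18)
E(f, d) = (18 + f)/(-1 + d) (E(f, d) = (f + 18)/(d - 1) = (18 + f)/(-1 + d))
C(P, k) = P + 25/(-1 + P) (C(P, k) = P + (18 + 7)/(-1 + P) = P + 25/(-1 + P))
-C(95, 42) = -(25 + 95*(-1 + 95))/(-1 + 95) = -(25 + 95*94)/94 = -(25 + 8930)/94 = -8955/94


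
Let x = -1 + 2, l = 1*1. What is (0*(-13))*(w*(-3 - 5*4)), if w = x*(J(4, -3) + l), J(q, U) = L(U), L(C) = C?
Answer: 0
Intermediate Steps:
J(q, U) = U
l = 1
x = 1
w = -2 (w = 1*(-3 + 1) = 1*(-2) = -2)
(0*(-13))*(w*(-3 - 5*4)) = (0*(-13))*(-2*(-3 - 5*4)) = 0*(-2*(-3 - 20)) = 0*(-2*(-23)) = 0*46 = 0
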